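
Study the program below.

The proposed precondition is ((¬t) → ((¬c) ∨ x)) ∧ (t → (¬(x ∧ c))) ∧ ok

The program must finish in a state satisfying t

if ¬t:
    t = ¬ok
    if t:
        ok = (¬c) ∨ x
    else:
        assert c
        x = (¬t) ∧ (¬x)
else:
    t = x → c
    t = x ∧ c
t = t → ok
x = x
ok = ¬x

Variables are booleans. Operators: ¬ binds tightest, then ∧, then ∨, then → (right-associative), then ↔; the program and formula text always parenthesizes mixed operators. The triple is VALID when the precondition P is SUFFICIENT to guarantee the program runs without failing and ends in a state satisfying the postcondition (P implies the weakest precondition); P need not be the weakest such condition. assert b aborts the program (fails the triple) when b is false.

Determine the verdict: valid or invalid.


Working backward. After the program, t must hold.
Before ok := ¬x: t
Before x := x: t
Before t := t → ok: t → ok
Then branch requires ((¬ok) → ((¬ok) → ((¬c) ∨ x))) ∧ (ok → (c ∧ ((¬ok) → ok))); else branch requires (x ∧ c) → ok.
Before the if: ((¬t) → (((¬ok) → ((¬ok) → ((¬c) ∨ x))) ∧ (ok → (c ∧ ((¬ok) → ok))))) ∧ (t → ((x ∧ c) → ok))
The weakest precondition is ((¬t) → (((¬ok) → ((¬ok) → ((¬c) ∨ x))) ∧ (ok → (c ∧ ((¬ok) → ok))))) ∧ (t → ((x ∧ c) → ok)).
Check whether ((¬t) → ((¬c) ∨ x)) ∧ (t → (¬(x ∧ c))) ∧ ok implies it.
Countermodel: at the initial state c = false, ok = true, t = false, x = false, the precondition holds but the weakest precondition fails.
Answer: invalid


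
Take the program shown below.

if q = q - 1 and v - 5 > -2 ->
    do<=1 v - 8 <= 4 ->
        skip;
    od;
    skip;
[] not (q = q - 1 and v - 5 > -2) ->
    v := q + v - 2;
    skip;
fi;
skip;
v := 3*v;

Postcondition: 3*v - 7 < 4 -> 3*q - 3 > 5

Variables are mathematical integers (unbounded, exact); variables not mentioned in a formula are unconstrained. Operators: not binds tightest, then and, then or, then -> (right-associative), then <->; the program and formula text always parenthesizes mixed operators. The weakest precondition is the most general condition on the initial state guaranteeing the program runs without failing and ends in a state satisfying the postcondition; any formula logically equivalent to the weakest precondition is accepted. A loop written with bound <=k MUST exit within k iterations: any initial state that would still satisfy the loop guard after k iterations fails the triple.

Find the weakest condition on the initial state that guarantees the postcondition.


Working backward. After the program, the postcondition 3*v - 7 < 4 -> 3*q - 3 > 5 must hold; in canonical form it is 3*v < 11 -> 3*q > 8.
Before v := 3*v: 9*v < 11 -> 3*q > 8
Before skip: 9*v < 11 -> 3*q > 8
Then branch requires (v <= 12 -> ((not (v <= 12)) and (9*v < 11 -> 3*q > 8))) and ((not (v <= 12)) -> (9*v < 11 -> 3*q > 8)); else branch requires 9*q + 9*v < 29 -> 3*q > 8.
Before the if: 9*q + 9*v < 29 -> 3*q > 8
Answer: WP = 9*q + 9*v < 29 -> 3*q > 8


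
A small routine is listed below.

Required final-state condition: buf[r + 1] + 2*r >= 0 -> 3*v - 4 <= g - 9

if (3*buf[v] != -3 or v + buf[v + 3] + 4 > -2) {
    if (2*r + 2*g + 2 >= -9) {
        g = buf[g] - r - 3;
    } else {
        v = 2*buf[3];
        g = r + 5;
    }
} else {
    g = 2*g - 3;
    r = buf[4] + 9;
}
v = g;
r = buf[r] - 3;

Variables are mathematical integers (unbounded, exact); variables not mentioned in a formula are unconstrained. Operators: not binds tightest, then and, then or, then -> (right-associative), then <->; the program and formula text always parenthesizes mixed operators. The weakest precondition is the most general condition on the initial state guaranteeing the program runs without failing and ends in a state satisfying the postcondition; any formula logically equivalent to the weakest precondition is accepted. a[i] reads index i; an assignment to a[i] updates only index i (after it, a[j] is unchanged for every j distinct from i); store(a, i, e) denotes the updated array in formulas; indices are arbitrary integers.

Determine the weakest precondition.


Working backward. After the program, the postcondition buf[r + 1] + 2*r >= 0 -> 3*v - 4 <= g - 9 must hold; in canonical form it is buf[r + 1] + 2*r >= 0 -> 3*v <= g - 5.
Before r := buf[r] - 3: buf[buf[r] - 2] + 2*buf[r] >= 6 -> 3*v <= g - 5
Before v := g: buf[buf[r] - 2] + 2*buf[r] >= 6 -> 2*g <= -5
Then branch requires (2*g + 2*r >= -11 -> (buf[buf[r] - 2] + 2*buf[r] >= 6 -> 2*buf[g] <= 2*r + 1)) and ((not (2*g + 2*r >= -11)) -> (buf[buf[r] - 2] + 2*buf[r] >= 6 -> 2*r <= -15)); else branch requires 2*buf[buf[4] + 9] + buf[buf[buf[4] + 9] - 2] >= 6 -> 4*g <= 1.
Before the if: ((3*buf[v] != -3 or buf[v + 3] + v > -6) -> ((2*g + 2*r >= -11 -> (buf[buf[r] - 2] + 2*buf[r] >= 6 -> 2*buf[g] <= 2*r + 1)) and ((not (2*g + 2*r >= -11)) -> (buf[buf[r] - 2] + 2*buf[r] >= 6 -> 2*r <= -15)))) and ((not (3*buf[v] != -3 or buf[v + 3] + v > -6)) -> (2*buf[buf[4] + 9] + buf[buf[buf[4] + 9] - 2] >= 6 -> 4*g <= 1))
Answer: WP = ((3*buf[v] != -3 or buf[v + 3] + v > -6) -> ((2*g + 2*r >= -11 -> (buf[buf[r] - 2] + 2*buf[r] >= 6 -> 2*buf[g] <= 2*r + 1)) and ((not (2*g + 2*r >= -11)) -> (buf[buf[r] - 2] + 2*buf[r] >= 6 -> 2*r <= -15)))) and ((not (3*buf[v] != -3 or buf[v + 3] + v > -6)) -> (2*buf[buf[4] + 9] + buf[buf[buf[4] + 9] - 2] >= 6 -> 4*g <= 1))


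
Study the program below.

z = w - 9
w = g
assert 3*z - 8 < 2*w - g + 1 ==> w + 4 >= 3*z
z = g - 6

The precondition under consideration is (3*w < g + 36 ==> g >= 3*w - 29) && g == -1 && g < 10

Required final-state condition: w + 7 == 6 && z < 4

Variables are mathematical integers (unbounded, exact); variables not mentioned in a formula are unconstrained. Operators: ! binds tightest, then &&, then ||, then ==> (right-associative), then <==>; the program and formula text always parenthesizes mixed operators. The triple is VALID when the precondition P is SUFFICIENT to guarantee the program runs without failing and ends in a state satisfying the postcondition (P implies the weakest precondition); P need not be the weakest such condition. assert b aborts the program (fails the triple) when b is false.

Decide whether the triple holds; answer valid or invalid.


Working backward. After the program, the postcondition w + 7 == 6 && z < 4 must hold; in canonical form it is w == -1 && z < 4.
Before z := g - 6: w == -1 && g < 10
Before assert 3*z - 8 < 2*w - g + 1 ==> w + 4 >= 3*z: (g + 3*z < 2*w + 9 ==> w >= 3*z - 4) && w == -1 && g < 10
Before w := g: (3*z < g + 9 ==> g >= 3*z - 4) && g == -1 && g < 10
Before z := w - 9: (3*w < g + 36 ==> g >= 3*w - 31) && g == -1 && g < 10
The weakest precondition is (3*w < g + 36 ==> g >= 3*w - 31) && g == -1 && g < 10.
Check whether (3*w < g + 36 ==> g >= 3*w - 29) && g == -1 && g < 10 implies it.
Every state satisfying the precondition satisfies the weakest precondition: the implication holds.
Answer: valid


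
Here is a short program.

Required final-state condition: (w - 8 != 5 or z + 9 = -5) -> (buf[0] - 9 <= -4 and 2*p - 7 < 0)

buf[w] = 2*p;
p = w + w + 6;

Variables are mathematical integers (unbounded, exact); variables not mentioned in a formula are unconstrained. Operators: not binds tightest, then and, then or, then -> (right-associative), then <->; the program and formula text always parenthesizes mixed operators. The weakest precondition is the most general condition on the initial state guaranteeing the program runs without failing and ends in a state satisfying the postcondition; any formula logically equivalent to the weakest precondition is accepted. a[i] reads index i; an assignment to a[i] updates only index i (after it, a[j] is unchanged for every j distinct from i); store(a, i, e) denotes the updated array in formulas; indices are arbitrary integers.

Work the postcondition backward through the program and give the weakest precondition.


Working backward. After the program, the postcondition (w - 8 != 5 or z + 9 = -5) -> (buf[0] - 9 <= -4 and 2*p - 7 < 0) must hold; in canonical form it is (w != 13 or z = -14) -> (buf[0] <= 5 and 2*p < 7).
Before p := w + w + 6: (w != 13 or z = -14) -> (buf[0] <= 5 and 4*w < -5)
Before buf[w] := 2*p: (w != 13 or z = -14) -> (store(buf, w, 2*p)[0] <= 5 and 4*w < -5)
Answer: WP = (w != 13 or z = -14) -> (store(buf, w, 2*p)[0] <= 5 and 4*w < -5)


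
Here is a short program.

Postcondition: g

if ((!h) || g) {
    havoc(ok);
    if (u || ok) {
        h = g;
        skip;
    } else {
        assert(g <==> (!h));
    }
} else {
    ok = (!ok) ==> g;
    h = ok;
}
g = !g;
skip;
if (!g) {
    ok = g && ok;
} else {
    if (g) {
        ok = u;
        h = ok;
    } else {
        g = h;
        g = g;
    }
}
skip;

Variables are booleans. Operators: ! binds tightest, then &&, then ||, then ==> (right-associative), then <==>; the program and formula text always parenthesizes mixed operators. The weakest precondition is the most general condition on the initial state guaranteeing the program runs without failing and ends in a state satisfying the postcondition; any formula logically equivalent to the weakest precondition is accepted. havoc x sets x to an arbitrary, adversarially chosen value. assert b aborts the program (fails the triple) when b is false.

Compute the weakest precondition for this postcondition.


Working backward. After the program, g must hold.
Before skip: g
Then branch requires g; else branch requires (!g) ==> h.
Before the if: ((!g) ==> g) && (g ==> ((!g) ==> h))
Before skip: ((!g) ==> g) && (g ==> ((!g) ==> h))
Before g := !g: (g ==> (!g)) && ((!g) ==> (g ==> h))
Then branch requires (g ==> (!g)) && (u ==> (g ==> (!g))) && ((!u) ==> ((g <==> (!h)) && (g ==> (!g)) && ((!g) ==> (g ==> h)))); else branch requires (g ==> (!g)) && ((!g) ==> (g ==> ((!ok) ==> g))).
Before the if: (((!h) || g) ==> ((g ==> (!g)) && (u ==> (g ==> (!g))) && ((!u) ==> ((g <==> (!h)) && (g ==> (!g)) && ((!g) ==> (g ==> h)))))) && ((!((!h) || g)) ==> ((g ==> (!g)) && ((!g) ==> (g ==> ((!ok) ==> g)))))
Answer: WP = (((!h) || g) ==> ((g ==> (!g)) && (u ==> (g ==> (!g))) && ((!u) ==> ((g <==> (!h)) && (g ==> (!g)) && ((!g) ==> (g ==> h)))))) && ((!((!h) || g)) ==> ((g ==> (!g)) && ((!g) ==> (g ==> ((!ok) ==> g)))))


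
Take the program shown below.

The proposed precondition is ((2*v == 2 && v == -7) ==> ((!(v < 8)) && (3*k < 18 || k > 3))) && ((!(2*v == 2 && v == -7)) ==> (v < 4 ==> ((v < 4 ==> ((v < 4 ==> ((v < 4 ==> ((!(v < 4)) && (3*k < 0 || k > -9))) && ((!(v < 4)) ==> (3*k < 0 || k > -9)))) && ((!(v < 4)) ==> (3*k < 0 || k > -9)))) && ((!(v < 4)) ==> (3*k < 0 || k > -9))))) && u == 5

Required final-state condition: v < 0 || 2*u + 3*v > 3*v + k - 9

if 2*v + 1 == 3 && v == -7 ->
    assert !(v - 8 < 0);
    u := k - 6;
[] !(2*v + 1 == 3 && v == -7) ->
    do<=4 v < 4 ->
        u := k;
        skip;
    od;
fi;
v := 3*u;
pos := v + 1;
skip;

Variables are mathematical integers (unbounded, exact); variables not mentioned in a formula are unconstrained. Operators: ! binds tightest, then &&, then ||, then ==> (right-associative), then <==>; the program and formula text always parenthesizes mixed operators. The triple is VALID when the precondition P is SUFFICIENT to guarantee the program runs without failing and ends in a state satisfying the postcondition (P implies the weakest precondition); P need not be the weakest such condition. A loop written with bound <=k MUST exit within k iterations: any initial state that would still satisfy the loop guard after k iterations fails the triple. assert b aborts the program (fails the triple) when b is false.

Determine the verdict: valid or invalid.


Working backward. After the program, the postcondition v < 0 || 2*u + 3*v > 3*v + k - 9 must hold; in canonical form it is v < 0 || 2*u > k - 9.
Before skip: v < 0 || 2*u > k - 9
Before pos := v + 1: v < 0 || 2*u > k - 9
Before v := 3*u: 3*u < 0 || 2*u > k - 9
Then branch requires (!(v < 8)) && (3*k < 18 || k > 3); else branch requires (v < 4 ==> ((v < 4 ==> ((v < 4 ==> ((v < 4 ==> ((!(v < 4)) && (3*k < 0 || k > -9))) && ((!(v < 4)) ==> (3*k < 0 || k > -9)))) && ((!(v < 4)) ==> (3*k < 0 || k > -9)))) && ((!(v < 4)) ==> (3*k < 0 || k > -9)))) && ((!(v < 4)) ==> (3*u < 0 || 2*u > k - 9)).
Before the if: ((2*v == 2 && v == -7) ==> ((!(v < 8)) && (3*k < 18 || k > 3))) && ((!(2*v == 2 && v == -7)) ==> ((v < 4 ==> ((v < 4 ==> ((v < 4 ==> ((v < 4 ==> ((!(v < 4)) && (3*k < 0 || k > -9))) && ((!(v < 4)) ==> (3*k < 0 || k > -9)))) && ((!(v < 4)) ==> (3*k < 0 || k > -9)))) && ((!(v < 4)) ==> (3*k < 0 || k > -9)))) && ((!(v < 4)) ==> (3*u < 0 || 2*u > k - 9))))
The weakest precondition is ((2*v == 2 && v == -7) ==> ((!(v < 8)) && (3*k < 18 || k > 3))) && ((!(2*v == 2 && v == -7)) ==> ((v < 4 ==> ((v < 4 ==> ((v < 4 ==> ((v < 4 ==> ((!(v < 4)) && (3*k < 0 || k > -9))) && ((!(v < 4)) ==> (3*k < 0 || k > -9)))) && ((!(v < 4)) ==> (3*k < 0 || k > -9)))) && ((!(v < 4)) ==> (3*k < 0 || k > -9)))) && ((!(v < 4)) ==> (3*u < 0 || 2*u > k - 9)))).
Check whether ((2*v == 2 && v == -7) ==> ((!(v < 8)) && (3*k < 18 || k > 3))) && ((!(2*v == 2 && v == -7)) ==> (v < 4 ==> ((v < 4 ==> ((v < 4 ==> ((v < 4 ==> ((!(v < 4)) && (3*k < 0 || k > -9))) && ((!(v < 4)) ==> (3*k < 0 || k > -9)))) && ((!(v < 4)) ==> (3*k < 0 || k > -9)))) && ((!(v < 4)) ==> (3*k < 0 || k > -9))))) && u == 5 implies it.
Countermodel: at the initial state k = 19, u = 5, v = 4, the precondition holds but the weakest precondition fails.
Answer: invalid


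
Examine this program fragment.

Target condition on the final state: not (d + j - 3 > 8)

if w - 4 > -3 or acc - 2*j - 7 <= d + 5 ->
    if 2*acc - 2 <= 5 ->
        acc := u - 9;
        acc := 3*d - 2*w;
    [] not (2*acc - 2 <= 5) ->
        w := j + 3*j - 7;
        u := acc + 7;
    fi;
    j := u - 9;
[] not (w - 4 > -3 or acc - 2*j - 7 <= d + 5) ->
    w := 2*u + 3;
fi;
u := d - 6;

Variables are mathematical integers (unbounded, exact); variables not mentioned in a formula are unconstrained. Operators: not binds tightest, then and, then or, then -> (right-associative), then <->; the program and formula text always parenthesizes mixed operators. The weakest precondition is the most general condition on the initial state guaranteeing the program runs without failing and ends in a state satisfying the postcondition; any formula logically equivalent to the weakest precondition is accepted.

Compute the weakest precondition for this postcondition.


Working backward. After the program, the postcondition not (d + j - 3 > 8) must hold; in canonical form it is not (d + j > 11).
Before u := d - 6: not (d + j > 11)
Then branch requires (2*acc <= 7 -> (not (d + u > 20))) and ((not (2*acc <= 7)) -> (not (acc + d > 13))); else branch requires not (d + j > 11).
Before the if: ((w > 1 or acc <= d + 2*j + 12) -> ((2*acc <= 7 -> (not (d + u > 20))) and ((not (2*acc <= 7)) -> (not (acc + d > 13))))) and ((not (w > 1 or acc <= d + 2*j + 12)) -> (not (d + j > 11)))
Answer: WP = ((w > 1 or acc <= d + 2*j + 12) -> ((2*acc <= 7 -> (not (d + u > 20))) and ((not (2*acc <= 7)) -> (not (acc + d > 13))))) and ((not (w > 1 or acc <= d + 2*j + 12)) -> (not (d + j > 11)))


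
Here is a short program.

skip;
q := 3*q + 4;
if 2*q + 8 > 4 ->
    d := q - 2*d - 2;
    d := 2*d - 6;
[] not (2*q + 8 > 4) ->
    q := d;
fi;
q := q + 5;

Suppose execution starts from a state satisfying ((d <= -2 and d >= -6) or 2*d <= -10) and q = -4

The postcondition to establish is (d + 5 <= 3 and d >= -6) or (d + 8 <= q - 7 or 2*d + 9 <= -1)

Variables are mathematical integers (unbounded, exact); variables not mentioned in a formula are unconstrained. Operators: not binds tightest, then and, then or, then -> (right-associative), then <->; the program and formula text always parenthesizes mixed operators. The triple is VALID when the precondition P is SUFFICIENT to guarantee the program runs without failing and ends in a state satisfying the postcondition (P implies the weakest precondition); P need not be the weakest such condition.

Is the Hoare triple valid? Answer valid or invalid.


Working backward. After the program, the postcondition (d + 5 <= 3 and d >= -6) or (d + 8 <= q - 7 or 2*d + 9 <= -1) must hold; in canonical form it is (d <= -2 and d >= -6) or d <= q - 15 or 2*d <= -10.
Before q := q + 5: (d <= -2 and d >= -6) or d <= q - 10 or 2*d <= -10
Then branch requires (2*q <= 4*d + 8 and 2*q >= 4*d + 4) or q <= 4*d or 4*q <= 8*d + 10; else branch requires (d <= -2 and d >= -6) or 2*d <= -10.
Before the if: (2*q > -4 -> ((2*q <= 4*d + 8 and 2*q >= 4*d + 4) or q <= 4*d or 4*q <= 8*d + 10)) and ((not (2*q > -4)) -> ((d <= -2 and d >= -6) or 2*d <= -10))
Before q := 3*q + 4: (6*q > -12 -> ((6*q <= 4*d and 6*q >= 4*d - 4) or 3*q <= 4*d - 4 or 12*q <= 8*d - 6)) and ((not (6*q > -12)) -> ((d <= -2 and d >= -6) or 2*d <= -10))
Before skip: (6*q > -12 -> ((6*q <= 4*d and 6*q >= 4*d - 4) or 3*q <= 4*d - 4 or 12*q <= 8*d - 6)) and ((not (6*q > -12)) -> ((d <= -2 and d >= -6) or 2*d <= -10))
The weakest precondition is (6*q > -12 -> ((6*q <= 4*d and 6*q >= 4*d - 4) or 3*q <= 4*d - 4 or 12*q <= 8*d - 6)) and ((not (6*q > -12)) -> ((d <= -2 and d >= -6) or 2*d <= -10)).
Check whether ((d <= -2 and d >= -6) or 2*d <= -10) and q = -4 implies it.
Every state satisfying the precondition satisfies the weakest precondition: the implication holds.
Answer: valid


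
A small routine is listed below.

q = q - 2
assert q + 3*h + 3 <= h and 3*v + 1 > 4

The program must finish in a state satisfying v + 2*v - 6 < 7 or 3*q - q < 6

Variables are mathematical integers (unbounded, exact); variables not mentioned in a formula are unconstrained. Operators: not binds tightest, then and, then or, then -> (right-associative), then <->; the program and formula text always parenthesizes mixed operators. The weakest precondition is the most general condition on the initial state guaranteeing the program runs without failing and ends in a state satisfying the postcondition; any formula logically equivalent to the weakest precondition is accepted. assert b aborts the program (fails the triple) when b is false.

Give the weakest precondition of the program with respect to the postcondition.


Working backward. After the program, the postcondition v + 2*v - 6 < 7 or 3*q - q < 6 must hold; in canonical form it is 3*v < 13 or 2*q < 6.
Before assert q + 3*h + 3 <= h and 3*v + 1 > 4: 2*h + q <= -3 and 3*v > 3 and (3*v < 13 or 2*q < 6)
Before q := q - 2: 2*h + q <= -1 and 3*v > 3 and (3*v < 13 or 2*q < 10)
Answer: WP = 2*h + q <= -1 and 3*v > 3 and (3*v < 13 or 2*q < 10)


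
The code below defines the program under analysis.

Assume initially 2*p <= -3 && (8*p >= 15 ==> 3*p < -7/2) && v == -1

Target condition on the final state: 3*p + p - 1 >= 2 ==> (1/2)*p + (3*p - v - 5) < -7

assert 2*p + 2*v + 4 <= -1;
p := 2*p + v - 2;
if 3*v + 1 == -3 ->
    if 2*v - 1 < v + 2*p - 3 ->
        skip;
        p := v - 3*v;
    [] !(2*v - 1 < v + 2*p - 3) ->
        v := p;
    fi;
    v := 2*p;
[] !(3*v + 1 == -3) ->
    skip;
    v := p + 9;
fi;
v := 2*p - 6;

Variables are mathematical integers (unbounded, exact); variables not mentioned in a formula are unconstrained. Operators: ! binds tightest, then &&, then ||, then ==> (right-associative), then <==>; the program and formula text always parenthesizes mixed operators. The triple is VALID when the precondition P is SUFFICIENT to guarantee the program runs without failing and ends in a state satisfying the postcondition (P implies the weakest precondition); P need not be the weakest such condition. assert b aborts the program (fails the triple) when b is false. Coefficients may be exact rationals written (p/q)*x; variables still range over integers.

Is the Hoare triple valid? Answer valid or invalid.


Working backward. After the program, the postcondition 3*p + p - 1 >= 2 ==> (1/2)*p + (3*p - v - 5) < -7 must hold; in canonical form it is 4*p >= 3 ==> (7/2)*p < v - 2.
Before v := 2*p - 6: 4*p >= 3 ==> (3/2)*p < -8
Then branch requires (v < 2*p - 2 ==> (8*v <= -3 ==> 3*v > 8)) && ((!(v < 2*p - 2)) ==> (4*p >= 3 ==> (3/2)*p < -8)); else branch requires 4*p >= 3 ==> (3/2)*p < -8.
Before the if: (3*v == -4 ==> ((v < 2*p - 2 ==> (8*v <= -3 ==> 3*v > 8)) && ((!(v < 2*p - 2)) ==> (4*p >= 3 ==> (3/2)*p < -8)))) && ((!(3*v == -4)) ==> (4*p >= 3 ==> (3/2)*p < -8))
Before p := 2*p + v - 2: (3*v == -4 ==> ((4*p + v > 6 ==> (8*v <= -3 ==> 3*v > 8)) && ((!(4*p + v > 6)) ==> (8*p + 4*v >= 11 ==> 3*p + (3/2)*v < -5)))) && ((!(3*v == -4)) ==> (8*p + 4*v >= 11 ==> 3*p + (3/2)*v < -5))
Before assert 2*p + 2*v + 4 <= -1: 2*p + 2*v <= -5 && (3*v == -4 ==> ((4*p + v > 6 ==> (8*v <= -3 ==> 3*v > 8)) && ((!(4*p + v > 6)) ==> (8*p + 4*v >= 11 ==> 3*p + (3/2)*v < -5)))) && ((!(3*v == -4)) ==> (8*p + 4*v >= 11 ==> 3*p + (3/2)*v < -5))
The weakest precondition is 2*p + 2*v <= -5 && (3*v == -4 ==> ((4*p + v > 6 ==> (8*v <= -3 ==> 3*v > 8)) && ((!(4*p + v > 6)) ==> (8*p + 4*v >= 11 ==> 3*p + (3/2)*v < -5)))) && ((!(3*v == -4)) ==> (8*p + 4*v >= 11 ==> 3*p + (3/2)*v < -5)).
Check whether 2*p <= -3 && (8*p >= 15 ==> 3*p < -7/2) && v == -1 implies it.
Every state satisfying the precondition satisfies the weakest precondition: the implication holds.
Answer: valid


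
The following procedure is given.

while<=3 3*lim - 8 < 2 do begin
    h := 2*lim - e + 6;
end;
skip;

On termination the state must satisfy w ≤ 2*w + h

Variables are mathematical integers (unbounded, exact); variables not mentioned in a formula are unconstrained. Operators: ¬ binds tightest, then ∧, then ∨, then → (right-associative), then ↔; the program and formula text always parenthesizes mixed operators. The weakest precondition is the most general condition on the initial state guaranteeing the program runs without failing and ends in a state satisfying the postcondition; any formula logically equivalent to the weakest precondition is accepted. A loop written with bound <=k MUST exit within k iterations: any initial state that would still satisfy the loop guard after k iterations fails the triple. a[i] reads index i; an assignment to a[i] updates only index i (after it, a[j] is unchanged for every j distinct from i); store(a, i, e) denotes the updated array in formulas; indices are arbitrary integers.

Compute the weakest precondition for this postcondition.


Working backward. After the program, the postcondition w ≤ 2*w + h must hold; in canonical form it is h + w ≥ 0.
Before skip: h + w ≥ 0
Before the loop (bound <=3), unroll the exhaustion recursion (WP_0 = exit-now case; WP_j = one more guarded iteration, up to j = 3):
  WP_0: (¬(3*lim < 10)) ∧ h + w ≥ 0
  WP_1: (3*lim < 10 → ((¬(3*lim < 10)) ∧ 2*lim + w ≥ e - 6)) ∧ ((¬(3*lim < 10)) → h + w ≥ 0)
  WP_2: (3*lim < 10 → ((3*lim < 10 → ((¬(3*lim < 10)) ∧ 2*lim + w ≥ e - 6)) ∧ ((¬(3*lim < 10)) → 2*lim + w ≥ e - 6))) ∧ ((¬(3*lim < 10)) → h + w ≥ 0)
  WP_3: (3*lim < 10 → ((3*lim < 10 → ((3*lim < 10 → ((¬(3*lim < 10)) ∧ 2*lim + w ≥ e - 6)) ∧ ((¬(3*lim < 10)) → 2*lim + w ≥ e - 6))) ∧ ((¬(3*lim < 10)) → 2*lim + w ≥ e - 6))) ∧ ((¬(3*lim < 10)) → h + w ≥ 0)
So before the loop: (3*lim < 10 → ((3*lim < 10 → ((3*lim < 10 → ((¬(3*lim < 10)) ∧ 2*lim + w ≥ e - 6)) ∧ ((¬(3*lim < 10)) → 2*lim + w ≥ e - 6))) ∧ ((¬(3*lim < 10)) → 2*lim + w ≥ e - 6))) ∧ ((¬(3*lim < 10)) → h + w ≥ 0)
Answer: WP = (3*lim < 10 → ((3*lim < 10 → ((3*lim < 10 → ((¬(3*lim < 10)) ∧ 2*lim + w ≥ e - 6)) ∧ ((¬(3*lim < 10)) → 2*lim + w ≥ e - 6))) ∧ ((¬(3*lim < 10)) → 2*lim + w ≥ e - 6))) ∧ ((¬(3*lim < 10)) → h + w ≥ 0)


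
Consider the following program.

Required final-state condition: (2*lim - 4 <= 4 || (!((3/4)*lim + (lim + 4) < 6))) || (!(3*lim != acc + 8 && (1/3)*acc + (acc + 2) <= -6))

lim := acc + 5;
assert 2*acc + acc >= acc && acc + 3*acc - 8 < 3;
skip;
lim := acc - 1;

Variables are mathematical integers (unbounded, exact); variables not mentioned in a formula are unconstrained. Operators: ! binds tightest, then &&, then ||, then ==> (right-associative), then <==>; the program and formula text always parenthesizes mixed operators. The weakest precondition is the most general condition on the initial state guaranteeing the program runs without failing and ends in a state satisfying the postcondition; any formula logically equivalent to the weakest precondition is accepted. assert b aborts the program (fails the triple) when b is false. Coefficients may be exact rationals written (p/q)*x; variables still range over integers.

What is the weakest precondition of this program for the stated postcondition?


Working backward. After the program, the postcondition (2*lim - 4 <= 4 || (!((3/4)*lim + (lim + 4) < 6))) || (!(3*lim != acc + 8 && (1/3)*acc + (acc + 2) <= -6)) must hold; in canonical form it is 2*lim <= 8 || (!((7/4)*lim < 2)) || (!(3*lim != acc + 8 && (4/3)*acc <= -8)).
Before lim := acc - 1: 2*acc <= 10 || (!((7/4)*acc < 15/4)) || (!(2*acc != 11 && (4/3)*acc <= -8))
Before skip: 2*acc <= 10 || (!((7/4)*acc < 15/4)) || (!(2*acc != 11 && (4/3)*acc <= -8))
Before assert 2*acc + acc >= acc && acc + 3*acc - 8 < 3: 2*acc >= 0 && 4*acc < 11 && (2*acc <= 10 || (!((7/4)*acc < 15/4)) || (!(2*acc != 11 && (4/3)*acc <= -8)))
Before lim := acc + 5: 2*acc >= 0 && 4*acc < 11 && (2*acc <= 10 || (!((7/4)*acc < 15/4)) || (!(2*acc != 11 && (4/3)*acc <= -8)))
Answer: WP = 2*acc >= 0 && 4*acc < 11 && (2*acc <= 10 || (!((7/4)*acc < 15/4)) || (!(2*acc != 11 && (4/3)*acc <= -8)))


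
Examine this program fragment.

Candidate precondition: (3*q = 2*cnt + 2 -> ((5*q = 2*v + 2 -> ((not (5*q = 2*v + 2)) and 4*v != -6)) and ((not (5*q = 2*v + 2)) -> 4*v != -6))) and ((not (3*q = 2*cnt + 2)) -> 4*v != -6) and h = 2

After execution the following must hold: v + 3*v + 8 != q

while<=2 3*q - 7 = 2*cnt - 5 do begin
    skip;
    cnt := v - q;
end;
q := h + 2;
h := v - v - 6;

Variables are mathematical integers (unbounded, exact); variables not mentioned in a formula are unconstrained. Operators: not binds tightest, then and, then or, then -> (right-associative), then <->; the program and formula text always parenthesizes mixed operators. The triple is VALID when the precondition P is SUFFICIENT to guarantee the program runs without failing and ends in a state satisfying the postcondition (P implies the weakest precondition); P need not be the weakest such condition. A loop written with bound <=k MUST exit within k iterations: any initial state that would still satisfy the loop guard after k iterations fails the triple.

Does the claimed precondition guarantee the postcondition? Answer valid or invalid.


Working backward. After the program, the postcondition v + 3*v + 8 != q must hold; in canonical form it is 4*v != q - 8.
Before h := v - v - 6: 4*v != q - 8
Before q := h + 2: 4*v != h - 6
Before the loop (bound <=2), unroll the exhaustion recursion (WP_0 = exit-now case; WP_j = one more guarded iteration, up to j = 2):
  WP_0: (not (3*q = 2*cnt + 2)) and 4*v != h - 6
  WP_1: (3*q = 2*cnt + 2 -> ((not (5*q = 2*v + 2)) and 4*v != h - 6)) and ((not (3*q = 2*cnt + 2)) -> 4*v != h - 6)
  WP_2: (3*q = 2*cnt + 2 -> ((5*q = 2*v + 2 -> ((not (5*q = 2*v + 2)) and 4*v != h - 6)) and ((not (5*q = 2*v + 2)) -> 4*v != h - 6))) and ((not (3*q = 2*cnt + 2)) -> 4*v != h - 6)
So before the loop: (3*q = 2*cnt + 2 -> ((5*q = 2*v + 2 -> ((not (5*q = 2*v + 2)) and 4*v != h - 6)) and ((not (5*q = 2*v + 2)) -> 4*v != h - 6))) and ((not (3*q = 2*cnt + 2)) -> 4*v != h - 6)
The weakest precondition is (3*q = 2*cnt + 2 -> ((5*q = 2*v + 2 -> ((not (5*q = 2*v + 2)) and 4*v != h - 6)) and ((not (5*q = 2*v + 2)) -> 4*v != h - 6))) and ((not (3*q = 2*cnt + 2)) -> 4*v != h - 6).
Check whether (3*q = 2*cnt + 2 -> ((5*q = 2*v + 2 -> ((not (5*q = 2*v + 2)) and 4*v != -6)) and ((not (5*q = 2*v + 2)) -> 4*v != -6))) and ((not (3*q = 2*cnt + 2)) -> 4*v != -6) and h = 2 implies it.
Countermodel: at the initial state cnt = 2, h = 2, q = 2, v = -1, the precondition holds but the weakest precondition fails.
Answer: invalid


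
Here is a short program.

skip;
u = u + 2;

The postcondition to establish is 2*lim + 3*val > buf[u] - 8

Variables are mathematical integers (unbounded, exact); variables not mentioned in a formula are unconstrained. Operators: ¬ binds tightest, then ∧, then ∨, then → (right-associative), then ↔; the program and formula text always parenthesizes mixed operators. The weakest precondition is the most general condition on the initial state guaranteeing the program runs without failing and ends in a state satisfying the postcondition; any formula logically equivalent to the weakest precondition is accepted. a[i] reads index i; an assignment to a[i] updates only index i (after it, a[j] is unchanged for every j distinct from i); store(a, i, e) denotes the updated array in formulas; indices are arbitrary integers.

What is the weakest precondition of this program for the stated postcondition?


Working backward. After the program, 2*lim + 3*val > buf[u] - 8 must hold.
Before u := u + 2: 2*lim + 3*val > buf[u + 2] - 8
Before skip: 2*lim + 3*val > buf[u + 2] - 8
Answer: WP = 2*lim + 3*val > buf[u + 2] - 8


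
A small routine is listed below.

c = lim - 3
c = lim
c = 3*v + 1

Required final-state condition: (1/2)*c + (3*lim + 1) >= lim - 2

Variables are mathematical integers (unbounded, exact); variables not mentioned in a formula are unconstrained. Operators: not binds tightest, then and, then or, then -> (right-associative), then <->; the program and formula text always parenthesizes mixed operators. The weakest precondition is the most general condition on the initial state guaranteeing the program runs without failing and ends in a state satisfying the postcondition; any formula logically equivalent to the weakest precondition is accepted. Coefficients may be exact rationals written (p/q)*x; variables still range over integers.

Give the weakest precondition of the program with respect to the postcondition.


Working backward. After the program, the postcondition (1/2)*c + (3*lim + 1) >= lim - 2 must hold; in canonical form it is (1/2)*c + 2*lim >= -3.
Before c := 3*v + 1: 2*lim + (3/2)*v >= -7/2
Before c := lim: 2*lim + (3/2)*v >= -7/2
Before c := lim - 3: 2*lim + (3/2)*v >= -7/2
Answer: WP = 2*lim + (3/2)*v >= -7/2


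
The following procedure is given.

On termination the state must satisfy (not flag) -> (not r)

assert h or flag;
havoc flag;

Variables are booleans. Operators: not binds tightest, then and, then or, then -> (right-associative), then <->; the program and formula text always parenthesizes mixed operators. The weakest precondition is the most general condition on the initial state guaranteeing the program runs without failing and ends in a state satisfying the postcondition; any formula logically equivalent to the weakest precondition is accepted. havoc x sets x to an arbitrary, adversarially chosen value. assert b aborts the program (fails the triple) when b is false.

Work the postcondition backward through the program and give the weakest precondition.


Working backward. After the program, (not flag) -> (not r) must hold.
Before havoc flag: not r
Before assert h or flag: (h or flag) and (not r)
Answer: WP = (h or flag) and (not r)


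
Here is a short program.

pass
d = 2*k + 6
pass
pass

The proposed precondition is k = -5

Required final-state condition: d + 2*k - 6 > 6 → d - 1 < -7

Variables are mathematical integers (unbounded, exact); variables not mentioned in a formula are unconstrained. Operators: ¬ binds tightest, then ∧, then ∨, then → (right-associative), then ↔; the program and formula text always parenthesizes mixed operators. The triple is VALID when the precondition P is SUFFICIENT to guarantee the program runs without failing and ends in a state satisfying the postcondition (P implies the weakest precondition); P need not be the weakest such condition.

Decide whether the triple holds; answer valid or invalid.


Working backward. After the program, the postcondition d + 2*k - 6 > 6 → d - 1 < -7 must hold; in canonical form it is d + 2*k > 12 → d < -6.
Before skip: d + 2*k > 12 → d < -6
Before skip: d + 2*k > 12 → d < -6
Before d := 2*k + 6: 4*k > 6 → 2*k < -12
Before skip: 4*k > 6 → 2*k < -12
The weakest precondition is 4*k > 6 → 2*k < -12.
Check whether k = -5 implies it.
Every state satisfying the precondition satisfies the weakest precondition: the implication holds.
Answer: valid


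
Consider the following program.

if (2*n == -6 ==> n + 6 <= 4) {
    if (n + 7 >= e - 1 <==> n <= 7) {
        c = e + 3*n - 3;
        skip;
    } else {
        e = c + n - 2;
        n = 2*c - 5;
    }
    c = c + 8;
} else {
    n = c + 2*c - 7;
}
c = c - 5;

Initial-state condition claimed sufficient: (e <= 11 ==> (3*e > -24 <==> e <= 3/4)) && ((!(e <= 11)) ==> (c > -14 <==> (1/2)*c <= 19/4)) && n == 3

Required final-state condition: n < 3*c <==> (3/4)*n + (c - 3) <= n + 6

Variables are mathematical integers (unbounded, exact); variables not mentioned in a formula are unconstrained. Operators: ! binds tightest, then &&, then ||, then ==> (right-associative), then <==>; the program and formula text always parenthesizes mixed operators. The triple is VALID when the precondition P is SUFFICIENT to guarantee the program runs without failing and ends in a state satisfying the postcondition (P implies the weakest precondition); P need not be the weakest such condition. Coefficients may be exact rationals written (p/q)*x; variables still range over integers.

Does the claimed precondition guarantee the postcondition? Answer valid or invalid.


Working backward. After the program, the postcondition n < 3*c <==> (3/4)*n + (c - 3) <= n + 6 must hold; in canonical form it is n < 3*c <==> c <= (1/4)*n + 9.
Before c := c - 5: n < 3*c - 15 <==> c <= (1/4)*n + 14
Then branch requires ((n >= e - 8 <==> n <= 7) ==> (3*e + 8*n > 0 <==> e + (11/4)*n <= 9)) && ((!(n >= e - 8 <==> n <= 7)) ==> (c > -14 <==> (1/2)*c <= 19/4)); else branch requires !((1/4)*c <= 49/4).
Before the if: ((2*n == -6 ==> n <= -2) ==> (((n >= e - 8 <==> n <= 7) ==> (3*e + 8*n > 0 <==> e + (11/4)*n <= 9)) && ((!(n >= e - 8 <==> n <= 7)) ==> (c > -14 <==> (1/2)*c <= 19/4)))) && ((!(2*n == -6 ==> n <= -2)) ==> (!((1/4)*c <= 49/4)))
The weakest precondition is ((2*n == -6 ==> n <= -2) ==> (((n >= e - 8 <==> n <= 7) ==> (3*e + 8*n > 0 <==> e + (11/4)*n <= 9)) && ((!(n >= e - 8 <==> n <= 7)) ==> (c > -14 <==> (1/2)*c <= 19/4)))) && ((!(2*n == -6 ==> n <= -2)) ==> (!((1/4)*c <= 49/4))).
Check whether (e <= 11 ==> (3*e > -24 <==> e <= 3/4)) && ((!(e <= 11)) ==> (c > -14 <==> (1/2)*c <= 19/4)) && n == 3 implies it.
Every state satisfying the precondition satisfies the weakest precondition: the implication holds.
Answer: valid


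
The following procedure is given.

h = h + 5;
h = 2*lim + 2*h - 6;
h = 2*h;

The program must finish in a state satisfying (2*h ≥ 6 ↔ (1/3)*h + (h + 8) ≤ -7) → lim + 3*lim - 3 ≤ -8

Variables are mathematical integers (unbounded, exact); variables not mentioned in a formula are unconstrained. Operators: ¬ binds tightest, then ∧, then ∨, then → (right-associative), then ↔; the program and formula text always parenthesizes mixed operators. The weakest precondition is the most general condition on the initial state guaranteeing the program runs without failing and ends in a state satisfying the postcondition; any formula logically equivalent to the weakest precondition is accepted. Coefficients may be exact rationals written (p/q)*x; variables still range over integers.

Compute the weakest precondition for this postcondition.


Working backward. After the program, the postcondition (2*h ≥ 6 ↔ (1/3)*h + (h + 8) ≤ -7) → lim + 3*lim - 3 ≤ -8 must hold; in canonical form it is (2*h ≥ 6 ↔ (4/3)*h ≤ -15) → 4*lim ≤ -5.
Before h := 2*h: (4*h ≥ 6 ↔ (8/3)*h ≤ -15) → 4*lim ≤ -5
Before h := 2*lim + 2*h - 6: (8*h + 8*lim ≥ 30 ↔ (16/3)*h + (16/3)*lim ≤ 1) → 4*lim ≤ -5
Before h := h + 5: (8*h + 8*lim ≥ -10 ↔ (16/3)*h + (16/3)*lim ≤ -77/3) → 4*lim ≤ -5
Answer: WP = (8*h + 8*lim ≥ -10 ↔ (16/3)*h + (16/3)*lim ≤ -77/3) → 4*lim ≤ -5


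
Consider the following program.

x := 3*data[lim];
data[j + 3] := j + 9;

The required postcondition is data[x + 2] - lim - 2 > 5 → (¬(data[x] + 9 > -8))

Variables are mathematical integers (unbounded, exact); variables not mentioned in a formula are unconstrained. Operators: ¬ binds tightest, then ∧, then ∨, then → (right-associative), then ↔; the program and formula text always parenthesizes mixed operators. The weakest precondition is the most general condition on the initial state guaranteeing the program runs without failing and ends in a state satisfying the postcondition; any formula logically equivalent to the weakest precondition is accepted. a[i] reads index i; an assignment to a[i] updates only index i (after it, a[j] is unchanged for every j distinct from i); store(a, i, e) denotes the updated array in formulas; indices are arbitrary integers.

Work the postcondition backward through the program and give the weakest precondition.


Working backward. After the program, the postcondition data[x + 2] - lim - 2 > 5 → (¬(data[x] + 9 > -8)) must hold; in canonical form it is data[x + 2] > lim + 7 → (¬(data[x] > -17)).
Before data[j + 3] := j + 9: store(data, j + 3, j + 9)[x + 2] > lim + 7 → (¬(store(data, j + 3, j + 9)[x] > -17))
Before x := 3*data[lim]: store(data, j + 3, j + 9)[3*data[lim] + 2] > lim + 7 → (¬(store(data, j + 3, j + 9)[3*data[lim]] > -17))
Answer: WP = store(data, j + 3, j + 9)[3*data[lim] + 2] > lim + 7 → (¬(store(data, j + 3, j + 9)[3*data[lim]] > -17))


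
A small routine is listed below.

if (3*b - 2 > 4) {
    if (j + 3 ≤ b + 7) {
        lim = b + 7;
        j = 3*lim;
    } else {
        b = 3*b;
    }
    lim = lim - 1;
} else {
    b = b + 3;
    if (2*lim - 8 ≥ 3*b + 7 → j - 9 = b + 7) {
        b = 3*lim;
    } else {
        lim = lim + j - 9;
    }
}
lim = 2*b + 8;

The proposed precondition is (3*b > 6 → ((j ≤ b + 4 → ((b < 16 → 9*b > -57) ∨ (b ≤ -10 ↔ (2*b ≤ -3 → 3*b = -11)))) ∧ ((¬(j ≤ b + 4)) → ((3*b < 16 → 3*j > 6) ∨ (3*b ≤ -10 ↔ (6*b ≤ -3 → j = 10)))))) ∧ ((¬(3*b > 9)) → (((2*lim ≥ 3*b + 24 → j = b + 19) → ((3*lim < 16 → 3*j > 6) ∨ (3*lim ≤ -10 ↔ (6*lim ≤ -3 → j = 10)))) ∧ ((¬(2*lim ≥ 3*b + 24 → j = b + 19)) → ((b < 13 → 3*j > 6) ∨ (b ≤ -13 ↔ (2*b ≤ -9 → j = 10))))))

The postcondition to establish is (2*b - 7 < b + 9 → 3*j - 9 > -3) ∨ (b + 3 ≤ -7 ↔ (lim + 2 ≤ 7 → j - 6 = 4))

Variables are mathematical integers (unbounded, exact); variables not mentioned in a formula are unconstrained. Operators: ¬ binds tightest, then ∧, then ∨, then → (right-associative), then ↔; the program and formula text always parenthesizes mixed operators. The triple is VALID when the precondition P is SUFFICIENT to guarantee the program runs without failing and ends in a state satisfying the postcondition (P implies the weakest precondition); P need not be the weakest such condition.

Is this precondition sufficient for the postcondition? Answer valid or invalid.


Working backward. After the program, the postcondition (2*b - 7 < b + 9 → 3*j - 9 > -3) ∨ (b + 3 ≤ -7 ↔ (lim + 2 ≤ 7 → j - 6 = 4)) must hold; in canonical form it is (b < 16 → 3*j > 6) ∨ (b ≤ -10 ↔ (lim ≤ 5 → j = 10)).
Before lim := 2*b + 8: (b < 16 → 3*j > 6) ∨ (b ≤ -10 ↔ (2*b ≤ -3 → j = 10))
Then branch requires (j ≤ b + 4 → ((b < 16 → 9*b > -57) ∨ (b ≤ -10 ↔ (2*b ≤ -3 → 3*b = -11)))) ∧ ((¬(j ≤ b + 4)) → ((3*b < 16 → 3*j > 6) ∨ (3*b ≤ -10 ↔ (6*b ≤ -3 → j = 10)))); else branch requires ((2*lim ≥ 3*b + 24 → j = b + 19) → ((3*lim < 16 → 3*j > 6) ∨ (3*lim ≤ -10 ↔ (6*lim ≤ -3 → j = 10)))) ∧ ((¬(2*lim ≥ 3*b + 24 → j = b + 19)) → ((b < 13 → 3*j > 6) ∨ (b ≤ -13 ↔ (2*b ≤ -9 → j = 10)))).
Before the if: (3*b > 6 → ((j ≤ b + 4 → ((b < 16 → 9*b > -57) ∨ (b ≤ -10 ↔ (2*b ≤ -3 → 3*b = -11)))) ∧ ((¬(j ≤ b + 4)) → ((3*b < 16 → 3*j > 6) ∨ (3*b ≤ -10 ↔ (6*b ≤ -3 → j = 10)))))) ∧ ((¬(3*b > 6)) → (((2*lim ≥ 3*b + 24 → j = b + 19) → ((3*lim < 16 → 3*j > 6) ∨ (3*lim ≤ -10 ↔ (6*lim ≤ -3 → j = 10)))) ∧ ((¬(2*lim ≥ 3*b + 24 → j = b + 19)) → ((b < 13 → 3*j > 6) ∨ (b ≤ -13 ↔ (2*b ≤ -9 → j = 10))))))
The weakest precondition is (3*b > 6 → ((j ≤ b + 4 → ((b < 16 → 9*b > -57) ∨ (b ≤ -10 ↔ (2*b ≤ -3 → 3*b = -11)))) ∧ ((¬(j ≤ b + 4)) → ((3*b < 16 → 3*j > 6) ∨ (3*b ≤ -10 ↔ (6*b ≤ -3 → j = 10)))))) ∧ ((¬(3*b > 6)) → (((2*lim ≥ 3*b + 24 → j = b + 19) → ((3*lim < 16 → 3*j > 6) ∨ (3*lim ≤ -10 ↔ (6*lim ≤ -3 → j = 10)))) ∧ ((¬(2*lim ≥ 3*b + 24 → j = b + 19)) → ((b < 13 → 3*j > 6) ∨ (b ≤ -13 ↔ (2*b ≤ -9 → j = 10)))))).
Check whether (3*b > 6 → ((j ≤ b + 4 → ((b < 16 → 9*b > -57) ∨ (b ≤ -10 ↔ (2*b ≤ -3 → 3*b = -11)))) ∧ ((¬(j ≤ b + 4)) → ((3*b < 16 → 3*j > 6) ∨ (3*b ≤ -10 ↔ (6*b ≤ -3 → j = 10)))))) ∧ ((¬(3*b > 9)) → (((2*lim ≥ 3*b + 24 → j = b + 19) → ((3*lim < 16 → 3*j > 6) ∨ (3*lim ≤ -10 ↔ (6*lim ≤ -3 → j = 10)))) ∧ ((¬(2*lim ≥ 3*b + 24 → j = b + 19)) → ((b < 13 → 3*j > 6) ∨ (b ≤ -13 ↔ (2*b ≤ -9 → j = 10)))))) implies it.
Every state satisfying the precondition satisfies the weakest precondition: the implication holds.
Answer: valid
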